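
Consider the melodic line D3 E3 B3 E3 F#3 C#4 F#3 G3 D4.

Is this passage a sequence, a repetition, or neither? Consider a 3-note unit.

Each 3-note cell is the previous one transposed up a 2nd.

sequence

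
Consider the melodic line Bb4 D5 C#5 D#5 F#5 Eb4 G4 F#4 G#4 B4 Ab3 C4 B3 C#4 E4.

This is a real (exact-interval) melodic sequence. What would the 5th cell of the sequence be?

Gb2 Bb2 A2 B2 D3

The 5-note cells begin on Bb4, Eb4, Ab3 — each down a 5th from the last.
Extending down a 5th: Db3 → Gb2.
From Gb2 the exact shape gives Gb2 Bb2 A2 B2 D3.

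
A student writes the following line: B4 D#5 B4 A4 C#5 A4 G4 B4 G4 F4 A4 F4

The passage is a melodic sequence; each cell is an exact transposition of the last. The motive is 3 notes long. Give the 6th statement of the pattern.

Db4 F4 Db4

With a 3-note motive the entries are B4, A4, G4, F4, each down a 2nd from the previous.
Carrying on: Eb4 → Db4.
From Db4 the exact shape gives Db4 F4 Db4.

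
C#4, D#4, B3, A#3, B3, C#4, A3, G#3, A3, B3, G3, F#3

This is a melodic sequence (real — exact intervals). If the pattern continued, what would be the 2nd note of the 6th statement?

Grouping in 4s, the 2nd note of each cell is D#4, C#4, B3.
Extending down a 2nd: A3 → G3 → F3.

F3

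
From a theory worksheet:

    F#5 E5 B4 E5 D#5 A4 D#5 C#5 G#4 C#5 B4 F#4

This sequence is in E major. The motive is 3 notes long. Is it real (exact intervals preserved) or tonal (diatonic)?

Every note is diatonic to E major.
Cell 1 has -2 semitones from note 1 to 2, but cell 2 has -1 — the interval quality changes while the contour stays the same, which is the hallmark of a tonal sequence.

tonal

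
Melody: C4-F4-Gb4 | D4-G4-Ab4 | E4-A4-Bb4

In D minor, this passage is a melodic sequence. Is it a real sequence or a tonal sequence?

real

Each cell has the same semitone pattern (5, 1) — intervals are preserved exactly.
And Gb4 lies outside D minor, so the sequence is real rather than tonal.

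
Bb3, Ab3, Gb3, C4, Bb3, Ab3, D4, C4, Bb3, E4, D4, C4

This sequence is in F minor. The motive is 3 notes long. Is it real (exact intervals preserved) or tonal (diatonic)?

Each cell has the same semitone pattern (-2, -2) — intervals are preserved exactly.
And Gb3 lies outside F minor, so the sequence is real rather than tonal.

real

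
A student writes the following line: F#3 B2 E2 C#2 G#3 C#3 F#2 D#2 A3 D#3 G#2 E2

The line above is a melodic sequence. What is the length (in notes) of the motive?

Try groups of 4 (3 cells in 12 notes):
F#3 B2 E2 C#2 | G#3 C#3 F#2 D#2 | A3 D#3 G#2 E2
That's a consistent up a 2nd shift per cell, and no other grouping gives one.

4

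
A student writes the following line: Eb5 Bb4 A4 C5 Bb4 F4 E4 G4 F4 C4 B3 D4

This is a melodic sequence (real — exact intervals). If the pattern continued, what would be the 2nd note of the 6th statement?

A2

Grouping in 4s, the 2nd note of each cell is Bb4, F4, C4.
Extending down a 4th: G3 → D3 → A2.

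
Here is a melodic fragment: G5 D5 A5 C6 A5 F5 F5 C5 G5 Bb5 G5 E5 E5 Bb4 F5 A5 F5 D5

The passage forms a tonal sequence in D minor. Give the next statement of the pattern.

D5 A4 E5 G5 E5 C5

The 6-note cells begin on G5, F5, E5 — each down a 2nd from the last.
So cell 4 is D5 A4 E5 G5 E5 C5.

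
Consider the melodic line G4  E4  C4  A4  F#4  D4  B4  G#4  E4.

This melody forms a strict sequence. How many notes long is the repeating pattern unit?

Try groups of 3 (3 cells in 9 notes):
G4 E4 C4 | A4 F#4 D4 | B4 G#4 E4
That's a consistent up a 2nd shift per cell, and no other grouping gives one.

3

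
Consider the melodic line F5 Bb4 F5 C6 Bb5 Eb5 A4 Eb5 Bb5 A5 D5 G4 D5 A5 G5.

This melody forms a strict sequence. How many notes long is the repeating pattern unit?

There are 15 notes; a 5-note unit gives 3 cells:
F5 Bb4 F5 C6 Bb5 | Eb5 A4 Eb5 Bb5 A5 | D5 G4 D5 A5 G5
That's a consistent down a 2nd shift per cell, and no other grouping gives one.

5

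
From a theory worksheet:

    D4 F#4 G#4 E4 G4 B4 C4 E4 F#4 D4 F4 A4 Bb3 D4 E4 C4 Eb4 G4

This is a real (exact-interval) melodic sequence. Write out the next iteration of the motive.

Ab3 C4 D4 Bb3 Db4 F4

Taking 6-note groups, the heads are D4, C4, Bb3: the pattern moves down a 2nd.
From Ab3 the exact shape gives Ab3 C4 D4 Bb3 Db4 F4.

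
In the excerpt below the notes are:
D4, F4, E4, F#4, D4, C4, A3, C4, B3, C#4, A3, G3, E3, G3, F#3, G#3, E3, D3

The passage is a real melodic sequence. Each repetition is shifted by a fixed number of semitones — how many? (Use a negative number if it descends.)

-5

With a 6-note motive the entries are D4, A3, E3, each down a 4th from the previous.
D4 to A3 spans -5 semitones.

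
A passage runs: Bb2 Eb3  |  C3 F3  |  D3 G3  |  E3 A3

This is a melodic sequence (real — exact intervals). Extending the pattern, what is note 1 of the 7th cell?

A#3

The unit is 2 notes. Position-1 pitches of the 4 shown cells: Bb2, C3, D3, E3.
Each moves up a 2nd. Continuing: F#3 → G#3 → A#3.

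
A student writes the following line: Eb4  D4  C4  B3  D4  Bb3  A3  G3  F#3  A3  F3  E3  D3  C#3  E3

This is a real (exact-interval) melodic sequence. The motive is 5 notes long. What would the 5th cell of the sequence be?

G2 F#2 E2 D#2 F#2

The 5-note cells begin on Eb4, Bb3, F3 — each down a 4th from the last.
Extending down a 4th: C3 → G2.
So cell 5 is G2 F#2 E2 D#2 F#2.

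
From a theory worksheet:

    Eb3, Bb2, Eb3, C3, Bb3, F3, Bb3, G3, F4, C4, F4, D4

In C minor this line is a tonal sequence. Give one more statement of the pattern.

C5 G4 C5 Ab4

Taking 4-note groups, the heads are Eb3, Bb3, F4: the pattern moves up a 5th.
Statement 4 starts on C5 and keeps the same diatonic contour: C5 G4 C5 Ab4.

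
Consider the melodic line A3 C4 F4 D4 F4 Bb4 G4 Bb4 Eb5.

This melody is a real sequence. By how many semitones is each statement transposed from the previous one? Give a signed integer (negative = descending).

5

With a 3-note motive the entries are A3, D4, G4, each up a 4th from the previous.
Counting half-steps from A3 to D4: 5.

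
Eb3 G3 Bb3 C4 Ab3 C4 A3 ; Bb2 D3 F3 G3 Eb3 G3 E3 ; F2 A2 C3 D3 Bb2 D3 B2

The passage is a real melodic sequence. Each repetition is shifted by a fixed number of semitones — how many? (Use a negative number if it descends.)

-5

The 7-note cells begin on Eb3, Bb2, F2 — each down a 4th from the last.
Eb3→Bb2 is 46 − 51 = -5 semitones.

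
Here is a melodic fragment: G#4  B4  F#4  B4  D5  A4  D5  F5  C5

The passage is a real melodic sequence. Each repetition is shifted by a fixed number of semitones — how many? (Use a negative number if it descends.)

With a 3-note motive the entries are G#4, B4, D5, each up a 3rd from the previous.
Counting half-steps from G#4 to B4: 3.

3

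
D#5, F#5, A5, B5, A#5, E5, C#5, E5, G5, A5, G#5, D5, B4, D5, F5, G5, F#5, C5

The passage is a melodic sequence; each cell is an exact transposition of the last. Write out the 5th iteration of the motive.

Unit = 6 notes; the statements start on D#5, C#5, B4, moving down a 2nd each time.
Continuing the starts: A4 → G4.
So cell 5 is G4 Bb4 Db5 Eb5 D5 Ab4.

G4 Bb4 Db5 Eb5 D5 Ab4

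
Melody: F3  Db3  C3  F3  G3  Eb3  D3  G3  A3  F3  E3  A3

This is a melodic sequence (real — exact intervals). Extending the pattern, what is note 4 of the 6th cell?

D#4

The unit is 4 notes. Position-4 pitches of the 3 shown cells: F3, G3, A3.
Each moves up a 2nd. Continuing: B3 → C#4 → D#4.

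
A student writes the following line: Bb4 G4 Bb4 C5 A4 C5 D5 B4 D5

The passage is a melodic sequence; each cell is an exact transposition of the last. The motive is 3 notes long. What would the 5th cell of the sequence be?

F#5 D#5 F#5

Taking 3-note groups, the heads are Bb4, C5, D5: the pattern moves up a 2nd.
Continuing the starts: E5 → F#5.
Statement 5 starts on F#5 and keeps the same exact contour: F#5 D#5 F#5.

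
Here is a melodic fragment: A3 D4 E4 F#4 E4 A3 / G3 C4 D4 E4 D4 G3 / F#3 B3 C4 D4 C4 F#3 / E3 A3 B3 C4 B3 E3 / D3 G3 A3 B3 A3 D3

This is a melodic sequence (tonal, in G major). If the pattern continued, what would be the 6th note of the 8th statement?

A2

With 6-note cells, note 6 of each statement runs A3, G3, F#3, E3, D3.
Carrying that down a 2nd forward: C3 → B2 → A2.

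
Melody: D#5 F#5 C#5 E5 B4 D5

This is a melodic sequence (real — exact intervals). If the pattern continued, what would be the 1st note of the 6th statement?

F4

The unit is 2 notes. Position-1 pitches of the 3 shown cells: D#5, C#5, B4.
Extending down a 2nd: A4 → G4 → F4.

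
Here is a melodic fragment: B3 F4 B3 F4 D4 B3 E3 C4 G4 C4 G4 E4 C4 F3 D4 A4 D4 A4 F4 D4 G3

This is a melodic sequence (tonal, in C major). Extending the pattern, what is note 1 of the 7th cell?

The unit is 7 notes. Position-1 pitches of the 3 shown cells: B3, C4, D4.
Each moves up a 2nd. Continuing: E4 → F4 → G4 → A4.

A4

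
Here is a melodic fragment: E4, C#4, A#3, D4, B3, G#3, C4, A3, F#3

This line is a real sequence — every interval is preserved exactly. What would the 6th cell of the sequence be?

Gb3 Eb3 C3

The 3-note cells begin on E4, D4, C4 — each down a 2nd from the last.
Carrying on: Bb3 → Ab3 → Gb3.
From Gb3 the exact shape gives Gb3 Eb3 C3.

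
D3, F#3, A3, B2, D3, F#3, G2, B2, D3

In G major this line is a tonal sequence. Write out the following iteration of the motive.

With a 3-note motive the entries are D3, B2, G2, each down a 3rd from the previous.
So cell 4 is E2 G2 B2.

E2 G2 B2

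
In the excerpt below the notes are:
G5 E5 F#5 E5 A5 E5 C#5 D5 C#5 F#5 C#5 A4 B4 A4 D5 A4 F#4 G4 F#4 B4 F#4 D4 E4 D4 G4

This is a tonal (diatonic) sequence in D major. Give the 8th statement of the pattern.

Taking 5-note groups, the heads are G5, E5, C#5, A4, F#4: the pattern moves down a 3rd.
Extending down a 3rd: D4 → B3 → G3.
Statement 8 starts on G3 and keeps the same diatonic contour: G3 E3 F#3 E3 A3.

G3 E3 F#3 E3 A3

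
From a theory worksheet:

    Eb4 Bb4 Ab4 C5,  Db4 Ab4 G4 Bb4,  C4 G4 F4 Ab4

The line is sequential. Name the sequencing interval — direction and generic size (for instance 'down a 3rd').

down a 2nd

Unit = 4 notes; the statements start on Eb4, Db4, C4, moving down a 2nd each time.
From Eb4 to Db4: down a 2nd.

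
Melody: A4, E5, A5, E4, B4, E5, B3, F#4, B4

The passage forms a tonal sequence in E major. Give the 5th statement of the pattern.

C#3 G#3 C#4

Unit = 3 notes; the statements start on A4, E4, B3, moving down a 4th each time.
Carrying on: F#3 → C#3.
Statement 5 starts on C#3 and keeps the same diatonic contour: C#3 G#3 C#4.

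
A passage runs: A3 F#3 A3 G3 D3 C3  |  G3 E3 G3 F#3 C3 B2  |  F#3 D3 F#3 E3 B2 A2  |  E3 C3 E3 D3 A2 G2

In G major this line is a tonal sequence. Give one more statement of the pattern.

The 6-note cells begin on A3, G3, F#3, E3 — each down a 2nd from the last.
Statement 5 starts on D3 and keeps the same diatonic contour: D3 B2 D3 C3 G2 F#2.

D3 B2 D3 C3 G2 F#2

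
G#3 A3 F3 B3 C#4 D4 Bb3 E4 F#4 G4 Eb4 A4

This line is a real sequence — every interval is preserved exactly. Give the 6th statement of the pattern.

Unit = 4 notes; the statements start on G#3, C#4, F#4, moving up a 4th each time.
Carrying on: B4 → E5 → A5.
From A5 the exact shape gives A5 Bb5 Gb5 C6.

A5 Bb5 Gb5 C6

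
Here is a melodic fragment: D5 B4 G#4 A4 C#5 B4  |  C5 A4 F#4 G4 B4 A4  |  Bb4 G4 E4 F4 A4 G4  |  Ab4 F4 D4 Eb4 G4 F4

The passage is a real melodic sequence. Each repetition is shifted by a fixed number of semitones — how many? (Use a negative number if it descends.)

-2

The 6-note cells begin on D5, C5, Bb4, Ab4 — each down a 2nd from the last.
Counting half-steps from D5 to C5: -2.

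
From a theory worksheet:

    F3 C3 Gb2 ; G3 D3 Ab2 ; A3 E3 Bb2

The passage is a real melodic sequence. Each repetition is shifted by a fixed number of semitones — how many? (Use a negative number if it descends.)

2

Taking 3-note groups, the heads are F3, G3, A3: the pattern moves up a 2nd.
F3→G3 is 55 − 53 = 2 semitones.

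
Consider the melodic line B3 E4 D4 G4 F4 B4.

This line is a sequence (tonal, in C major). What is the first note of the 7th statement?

G5

The 2-note cells begin on B3, D4, F4 — each up a 3rd from the last.
Extending the heads up a 3rd: A4 → C5 → E5 → G5.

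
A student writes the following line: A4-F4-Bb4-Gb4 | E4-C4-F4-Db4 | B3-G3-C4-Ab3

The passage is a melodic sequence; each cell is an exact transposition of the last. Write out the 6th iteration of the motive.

Unit = 4 notes; the statements start on A4, E4, B3, moving down a 4th each time.
Extending down a 4th: F#3 → C#3 → G#2.
Statement 6 starts on G#2 and keeps the same exact contour: G#2 E2 A2 F2.

G#2 E2 A2 F2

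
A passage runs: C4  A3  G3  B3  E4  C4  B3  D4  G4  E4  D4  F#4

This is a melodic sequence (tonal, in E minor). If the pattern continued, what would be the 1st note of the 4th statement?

B4

Grouping in 4s, the 1st note of each cell is C4, E4, G4.
One more up a 3rd gives B4.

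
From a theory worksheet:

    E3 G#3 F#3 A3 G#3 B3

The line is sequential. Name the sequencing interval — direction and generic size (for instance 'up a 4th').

The 2-note cells begin on E3, F#3, G#3 — each up a 2nd from the last.
E3 to F#3 is up a 2nd.

up a 2nd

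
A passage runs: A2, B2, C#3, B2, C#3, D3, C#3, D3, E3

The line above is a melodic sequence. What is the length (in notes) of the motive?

3

There are 9 notes; a 3-note unit gives 3 cells:
A2 B2 C#3 | B2 C#3 D3 | C#3 D3 E3
Each cell is the previous one up a 2nd — so the unit is 3 notes.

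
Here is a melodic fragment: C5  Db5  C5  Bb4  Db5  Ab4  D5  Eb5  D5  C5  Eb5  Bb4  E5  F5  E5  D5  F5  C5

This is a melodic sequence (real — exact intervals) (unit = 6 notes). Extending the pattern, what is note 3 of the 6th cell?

A#5

The unit is 6 notes. Position-3 pitches of the 3 shown cells: C5, D5, E5.
Carrying that up a 2nd forward: F#5 → G#5 → A#5.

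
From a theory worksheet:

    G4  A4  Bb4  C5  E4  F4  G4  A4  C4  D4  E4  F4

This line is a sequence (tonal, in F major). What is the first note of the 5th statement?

F3

Taking 4-note groups, the heads are G4, E4, C4: the pattern moves down a 3rd.
Continuing: A3 → F3. Statement 5 starts on F3.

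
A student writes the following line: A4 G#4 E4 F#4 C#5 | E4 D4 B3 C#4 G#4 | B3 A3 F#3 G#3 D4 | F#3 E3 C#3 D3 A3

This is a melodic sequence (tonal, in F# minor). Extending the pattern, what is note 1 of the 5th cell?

The unit is 5 notes. Position-1 pitches of the 4 shown cells: A4, E4, B3, F#3.
From F#3, down a 4th gives C#3.

C#3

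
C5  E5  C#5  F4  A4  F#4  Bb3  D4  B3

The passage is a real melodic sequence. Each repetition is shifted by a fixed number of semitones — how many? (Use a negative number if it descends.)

-7

Taking 3-note groups, the heads are C5, F4, Bb3: the pattern moves down a 5th.
Counting half-steps from C5 to F4: -7.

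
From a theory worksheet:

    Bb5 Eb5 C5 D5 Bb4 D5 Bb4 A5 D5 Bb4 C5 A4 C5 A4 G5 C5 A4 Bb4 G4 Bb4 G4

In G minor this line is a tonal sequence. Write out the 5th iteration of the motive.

Eb5 A4 F4 G4 Eb4 G4 Eb4

Unit = 7 notes; the statements start on Bb5, A5, G5, moving down a 2nd each time.
Carrying on: F5 → Eb5.
From Eb5 the diatonic shape gives Eb5 A4 F4 G4 Eb4 G4 Eb4.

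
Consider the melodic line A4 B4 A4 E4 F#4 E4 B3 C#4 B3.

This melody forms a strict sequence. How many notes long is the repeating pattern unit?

Try groups of 3 (3 cells in 9 notes):
A4 B4 A4 | E4 F#4 E4 | B3 C#4 B3
That's a consistent down a 4th shift per cell, and no other grouping gives one.

3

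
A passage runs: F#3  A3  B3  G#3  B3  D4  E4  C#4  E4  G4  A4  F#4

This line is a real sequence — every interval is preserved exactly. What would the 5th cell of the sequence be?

D5 F5 G5 E5

Taking 4-note groups, the heads are F#3, B3, E4: the pattern moves up a 4th.
Carrying on: A4 → D5.
From D5 the exact shape gives D5 F5 G5 E5.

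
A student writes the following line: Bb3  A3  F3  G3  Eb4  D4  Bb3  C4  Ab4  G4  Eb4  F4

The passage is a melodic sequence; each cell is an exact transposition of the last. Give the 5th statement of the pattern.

Gb5 F5 Db5 Eb5

The 4-note cells begin on Bb3, Eb4, Ab4 — each up a 4th from the last.
Extending up a 4th: Db5 → Gb5.
From Gb5 the exact shape gives Gb5 F5 Db5 Eb5.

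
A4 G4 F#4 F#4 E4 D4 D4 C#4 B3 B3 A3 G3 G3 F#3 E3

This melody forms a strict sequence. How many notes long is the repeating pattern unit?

3

There are 15 notes; a 3-note unit gives 5 cells:
A4 G4 F#4 | F#4 E4 D4 | D4 C#4 B3 | B3 A3 G3 | G3 F#3 E3
Every group is a transposition down a 3rd of the one before; no shorter unit works.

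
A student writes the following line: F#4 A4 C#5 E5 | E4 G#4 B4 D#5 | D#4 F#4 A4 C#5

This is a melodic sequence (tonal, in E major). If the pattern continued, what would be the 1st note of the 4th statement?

C#4

The unit is 4 notes. Position-1 pitches of the 3 shown cells: F#4, E4, D#4.
From D#4, down a 2nd gives C#4.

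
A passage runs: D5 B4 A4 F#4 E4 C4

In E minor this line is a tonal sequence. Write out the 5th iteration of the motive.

With a 2-note motive the entries are D5, A4, E4, each down a 4th from the previous.
Continuing the starts: B3 → F#3.
So cell 5 is F#3 D3.

F#3 D3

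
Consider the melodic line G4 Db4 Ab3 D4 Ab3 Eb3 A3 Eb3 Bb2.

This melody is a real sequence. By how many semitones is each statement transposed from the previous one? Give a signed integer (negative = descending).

Unit = 3 notes; the statements start on G4, D4, A3, moving down a 4th each time.
Counting half-steps from G4 to D4: -5.

-5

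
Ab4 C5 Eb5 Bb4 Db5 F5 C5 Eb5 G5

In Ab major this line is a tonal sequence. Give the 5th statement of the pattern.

Unit = 3 notes; the statements start on Ab4, Bb4, C5, moving up a 2nd each time.
Carrying on: Db5 → Eb5.
So cell 5 is Eb5 G5 Bb5.

Eb5 G5 Bb5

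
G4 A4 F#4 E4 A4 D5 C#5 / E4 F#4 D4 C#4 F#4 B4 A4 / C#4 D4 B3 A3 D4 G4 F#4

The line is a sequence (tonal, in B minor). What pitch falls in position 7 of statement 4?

D4

The unit is 7 notes. Position-7 pitches of the 3 shown cells: C#5, A4, F#4.
Each moves down a 3rd; the next is D4.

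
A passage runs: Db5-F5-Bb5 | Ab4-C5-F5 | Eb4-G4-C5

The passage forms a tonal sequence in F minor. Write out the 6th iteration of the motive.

C3 Eb3 Ab3

Unit = 3 notes; the statements start on Db5, Ab4, Eb4, moving down a 4th each time.
Extending down a 4th: Bb3 → F3 → C3.
So cell 6 is C3 Eb3 Ab3.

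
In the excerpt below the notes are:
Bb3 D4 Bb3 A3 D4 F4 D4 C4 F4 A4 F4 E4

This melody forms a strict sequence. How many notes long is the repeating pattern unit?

12 notes total. Splitting into 3 groups of 4:
Bb3 D4 Bb3 A3 | D4 F4 D4 C4 | F4 A4 F4 E4
That's a consistent up a 3rd shift per cell, and no other grouping gives one.

4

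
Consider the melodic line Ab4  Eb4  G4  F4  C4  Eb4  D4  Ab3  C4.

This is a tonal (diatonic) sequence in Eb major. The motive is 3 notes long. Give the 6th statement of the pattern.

Eb3 Bb2 D3

With a 3-note motive the entries are Ab4, F4, D4, each down a 3rd from the previous.
Extending down a 3rd: Bb3 → G3 → Eb3.
So cell 6 is Eb3 Bb2 D3.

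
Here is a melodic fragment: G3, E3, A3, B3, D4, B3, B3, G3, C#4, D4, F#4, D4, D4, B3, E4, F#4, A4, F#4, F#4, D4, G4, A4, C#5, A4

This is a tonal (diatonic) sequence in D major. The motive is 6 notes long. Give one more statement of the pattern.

The 6-note cells begin on G3, B3, D4, F#4 — each up a 3rd from the last.
So cell 5 is A4 F#4 B4 C#5 E5 C#5.

A4 F#4 B4 C#5 E5 C#5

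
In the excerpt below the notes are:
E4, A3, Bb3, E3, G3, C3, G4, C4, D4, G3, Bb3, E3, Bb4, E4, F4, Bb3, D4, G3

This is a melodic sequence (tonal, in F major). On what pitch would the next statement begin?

D5

With a 6-note motive the entries are E4, G4, Bb4, each up a 3rd from the previous.
The next head, up a 3rd from Bb4, is D5.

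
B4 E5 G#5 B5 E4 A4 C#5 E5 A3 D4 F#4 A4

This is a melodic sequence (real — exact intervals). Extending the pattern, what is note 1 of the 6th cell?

C2

The unit is 4 notes. Position-1 pitches of the 3 shown cells: B4, E4, A3.
Carrying that down a 5th forward: D3 → G2 → C2.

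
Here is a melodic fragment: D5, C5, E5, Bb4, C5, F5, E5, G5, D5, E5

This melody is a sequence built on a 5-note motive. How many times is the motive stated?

2

10 notes in groups of 5 gives 10/5 = 2 statements.
Starts: D5, F5 — each up a 3rd.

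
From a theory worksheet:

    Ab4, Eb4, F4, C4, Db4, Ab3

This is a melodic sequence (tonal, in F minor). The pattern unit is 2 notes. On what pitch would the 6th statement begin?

Eb3

Taking 2-note groups, the heads are Ab4, F4, Db4: the pattern moves down a 3rd.
Extending the heads down a 3rd: Bb3 → G3 → Eb3.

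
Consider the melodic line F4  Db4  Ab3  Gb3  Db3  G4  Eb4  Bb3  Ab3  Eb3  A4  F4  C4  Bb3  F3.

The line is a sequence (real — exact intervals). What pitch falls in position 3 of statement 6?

With 5-note cells, note 3 of each statement runs Ab3, Bb3, C4.
Carrying that up a 2nd forward: D4 → E4 → F#4.

F#4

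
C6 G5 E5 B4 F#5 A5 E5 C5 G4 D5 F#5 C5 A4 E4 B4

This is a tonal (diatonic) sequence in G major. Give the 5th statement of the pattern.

B4 F#4 D4 A3 E4

Unit = 5 notes; the statements start on C6, A5, F#5, moving down a 3rd each time.
Continuing the starts: D5 → B4.
Statement 5 starts on B4 and keeps the same diatonic contour: B4 F#4 D4 A3 E4.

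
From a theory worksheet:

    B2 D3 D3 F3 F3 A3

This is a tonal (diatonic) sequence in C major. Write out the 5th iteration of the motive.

With a 2-note motive the entries are B2, D3, F3, each up a 3rd from the previous.
Carrying on: A3 → C4.
From C4 the diatonic shape gives C4 E4.

C4 E4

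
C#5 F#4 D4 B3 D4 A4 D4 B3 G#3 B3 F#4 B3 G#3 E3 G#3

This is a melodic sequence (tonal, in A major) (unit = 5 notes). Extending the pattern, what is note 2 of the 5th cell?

E3

The unit is 5 notes. Position-2 pitches of the 3 shown cells: F#4, D4, B3.
Carrying that down a 3rd forward: G#3 → E3.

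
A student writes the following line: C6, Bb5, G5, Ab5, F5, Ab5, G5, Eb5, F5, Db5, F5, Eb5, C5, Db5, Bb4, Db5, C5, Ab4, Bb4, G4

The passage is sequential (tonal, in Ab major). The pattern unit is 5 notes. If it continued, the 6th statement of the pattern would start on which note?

G4

Unit = 5 notes; the statements start on C6, Ab5, F5, Db5, moving down a 3rd each time.
Extending the heads down a 3rd: Bb4 → G4.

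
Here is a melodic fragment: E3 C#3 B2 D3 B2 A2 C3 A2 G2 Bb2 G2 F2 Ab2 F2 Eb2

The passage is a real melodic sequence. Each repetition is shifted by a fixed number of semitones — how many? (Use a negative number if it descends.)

With a 3-note motive the entries are E3, D3, C3, Bb2, Ab2, each down a 2nd from the previous.
Counting half-steps from E3 to D3: -2.

-2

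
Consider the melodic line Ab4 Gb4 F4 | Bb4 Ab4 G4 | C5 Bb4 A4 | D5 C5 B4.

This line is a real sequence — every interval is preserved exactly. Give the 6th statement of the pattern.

F#5 E5 D#5

With a 3-note motive the entries are Ab4, Bb4, C5, D5, each up a 2nd from the previous.
Continuing the starts: E5 → F#5.
Statement 6 starts on F#5 and keeps the same exact contour: F#5 E5 D#5.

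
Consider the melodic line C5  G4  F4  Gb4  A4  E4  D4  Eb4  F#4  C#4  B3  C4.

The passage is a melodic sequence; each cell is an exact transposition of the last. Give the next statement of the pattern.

D#4 A#3 G#3 A3

With a 4-note motive the entries are C5, A4, F#4, each down a 3rd from the previous.
From D#4 the exact shape gives D#4 A#3 G#3 A3.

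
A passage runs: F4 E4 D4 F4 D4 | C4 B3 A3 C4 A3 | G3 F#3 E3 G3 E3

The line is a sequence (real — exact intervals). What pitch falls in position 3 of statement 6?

C#2

The unit is 5 notes. Position-3 pitches of the 3 shown cells: D4, A3, E3.
Extending down a 4th: B2 → F#2 → C#2.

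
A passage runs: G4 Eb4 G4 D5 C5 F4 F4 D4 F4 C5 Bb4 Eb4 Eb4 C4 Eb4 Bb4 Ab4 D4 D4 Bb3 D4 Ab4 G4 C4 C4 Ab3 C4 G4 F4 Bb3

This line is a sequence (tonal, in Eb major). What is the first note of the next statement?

Bb3

Unit = 6 notes; the statements start on G4, F4, Eb4, D4, C4, moving down a 2nd each time.
The next head, down a 2nd from C4, is Bb3.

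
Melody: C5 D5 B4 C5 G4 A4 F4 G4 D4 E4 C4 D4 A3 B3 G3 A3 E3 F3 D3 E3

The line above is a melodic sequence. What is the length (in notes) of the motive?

4

There are 20 notes; a 4-note unit gives 5 cells:
C5 D5 B4 C5 | G4 A4 F4 G4 | D4 E4 C4 D4 | A3 B3 G3 A3 | E3 F3 D3 E3
That's a consistent down a 4th shift per cell, and no other grouping gives one.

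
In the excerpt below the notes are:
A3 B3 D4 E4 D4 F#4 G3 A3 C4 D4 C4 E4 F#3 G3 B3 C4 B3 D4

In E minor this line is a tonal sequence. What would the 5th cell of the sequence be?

D3 E3 G3 A3 G3 B3

Unit = 6 notes; the statements start on A3, G3, F#3, moving down a 2nd each time.
Continuing the starts: E3 → D3.
Statement 5 starts on D3 and keeps the same diatonic contour: D3 E3 G3 A3 G3 B3.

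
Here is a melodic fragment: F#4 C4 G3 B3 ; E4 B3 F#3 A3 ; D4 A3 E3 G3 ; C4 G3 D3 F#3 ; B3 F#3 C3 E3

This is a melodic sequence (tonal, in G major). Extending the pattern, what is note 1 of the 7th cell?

Grouping in 4s, the 1st note of each cell is F#4, E4, D4, C4, B3.
Extending down a 2nd: A3 → G3.

G3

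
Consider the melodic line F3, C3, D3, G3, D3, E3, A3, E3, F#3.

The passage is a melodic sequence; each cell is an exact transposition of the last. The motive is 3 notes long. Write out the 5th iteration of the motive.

With a 3-note motive the entries are F3, G3, A3, each up a 2nd from the previous.
Carrying on: B3 → C#4.
So cell 5 is C#4 G#3 A#3.

C#4 G#3 A#3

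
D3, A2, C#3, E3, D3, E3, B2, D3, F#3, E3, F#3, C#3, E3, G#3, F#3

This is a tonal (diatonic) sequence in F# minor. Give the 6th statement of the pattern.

B3 F#3 A3 C#4 B3

The 5-note cells begin on D3, E3, F#3 — each up a 2nd from the last.
Carrying on: G#3 → A3 → B3.
So cell 6 is B3 F#3 A3 C#4 B3.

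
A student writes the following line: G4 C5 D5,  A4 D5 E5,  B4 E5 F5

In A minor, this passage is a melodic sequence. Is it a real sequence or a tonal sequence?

Every note is diatonic to A minor.
Cell 1 has +2 semitones from note 2 to 3, but cell 3 has +1 — the interval quality changes while the contour stays the same, which is the hallmark of a tonal sequence.

tonal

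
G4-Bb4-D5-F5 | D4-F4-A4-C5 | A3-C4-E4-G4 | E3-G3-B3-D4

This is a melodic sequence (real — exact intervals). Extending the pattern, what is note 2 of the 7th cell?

Grouping in 4s, the 2nd note of each cell is Bb4, F4, C4, G3.
Carrying that down a 4th forward: D3 → A2 → E2.

E2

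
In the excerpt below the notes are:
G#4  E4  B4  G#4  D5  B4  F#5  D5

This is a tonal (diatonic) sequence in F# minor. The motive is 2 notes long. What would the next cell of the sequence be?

A5 F#5

Taking 2-note groups, the heads are G#4, B4, D5, F#5: the pattern moves up a 3rd.
Statement 5 starts on A5 and keeps the same diatonic contour: A5 F#5.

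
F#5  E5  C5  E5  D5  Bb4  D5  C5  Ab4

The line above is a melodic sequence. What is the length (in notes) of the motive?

3

Try groups of 3 (3 cells in 9 notes):
F#5 E5 C5 | E5 D5 Bb4 | D5 C5 Ab4
Every group is a transposition down a 2nd of the one before; no shorter unit works.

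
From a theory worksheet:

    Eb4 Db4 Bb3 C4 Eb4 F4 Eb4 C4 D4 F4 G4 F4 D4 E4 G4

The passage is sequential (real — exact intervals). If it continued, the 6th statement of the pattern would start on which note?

The 5-note cells begin on Eb4, F4, G4 — each up a 2nd from the last.
Extending the heads up a 2nd: A4 → B4 → C#5.

C#5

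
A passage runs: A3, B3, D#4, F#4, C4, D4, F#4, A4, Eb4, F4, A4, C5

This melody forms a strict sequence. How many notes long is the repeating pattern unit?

4

There are 12 notes; a 4-note unit gives 3 cells:
A3 B3 D#4 F#4 | C4 D4 F#4 A4 | Eb4 F4 A4 C5
That's a consistent up a 3rd shift per cell, and no other grouping gives one.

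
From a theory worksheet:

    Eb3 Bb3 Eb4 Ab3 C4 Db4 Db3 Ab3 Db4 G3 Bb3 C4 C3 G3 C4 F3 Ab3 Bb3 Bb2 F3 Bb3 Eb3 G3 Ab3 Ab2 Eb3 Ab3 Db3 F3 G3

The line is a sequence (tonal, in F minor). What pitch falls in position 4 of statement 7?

The unit is 6 notes. Position-4 pitches of the 5 shown cells: Ab3, G3, F3, Eb3, Db3.
Extending down a 2nd: C3 → Bb2.

Bb2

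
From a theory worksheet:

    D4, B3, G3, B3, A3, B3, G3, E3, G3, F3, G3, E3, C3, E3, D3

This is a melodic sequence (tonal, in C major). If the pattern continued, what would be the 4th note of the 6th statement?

Grouping in 5s, the 4th note of each cell is B3, G3, E3.
Each moves down a 3rd. Continuing: C3 → A2 → F2.

F2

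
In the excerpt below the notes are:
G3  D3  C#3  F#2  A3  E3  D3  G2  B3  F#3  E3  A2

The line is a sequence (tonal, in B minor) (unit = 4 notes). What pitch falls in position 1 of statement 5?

The unit is 4 notes. Position-1 pitches of the 3 shown cells: G3, A3, B3.
Carrying that up a 2nd forward: C#4 → D4.

D4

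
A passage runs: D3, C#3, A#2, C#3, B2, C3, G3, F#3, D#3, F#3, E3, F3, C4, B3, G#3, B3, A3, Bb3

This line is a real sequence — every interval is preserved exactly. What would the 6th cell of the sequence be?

Eb5 D5 B4 D5 C5 Db5

Unit = 6 notes; the statements start on D3, G3, C4, moving up a 4th each time.
Carrying on: F4 → Bb4 → Eb5.
So cell 6 is Eb5 D5 B4 D5 C5 Db5.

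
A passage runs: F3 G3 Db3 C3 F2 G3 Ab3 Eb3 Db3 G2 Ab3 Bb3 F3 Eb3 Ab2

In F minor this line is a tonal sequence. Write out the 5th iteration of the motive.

C4 Db4 Ab3 G3 C3

The 5-note cells begin on F3, G3, Ab3 — each up a 2nd from the last.
Extending up a 2nd: Bb3 → C4.
From C4 the diatonic shape gives C4 Db4 Ab3 G3 C3.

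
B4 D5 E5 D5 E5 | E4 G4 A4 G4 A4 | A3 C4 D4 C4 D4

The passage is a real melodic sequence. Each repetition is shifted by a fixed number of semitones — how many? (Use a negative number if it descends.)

With a 5-note motive the entries are B4, E4, A3, each down a 5th from the previous.
Counting half-steps from B4 to E4: -7.

-7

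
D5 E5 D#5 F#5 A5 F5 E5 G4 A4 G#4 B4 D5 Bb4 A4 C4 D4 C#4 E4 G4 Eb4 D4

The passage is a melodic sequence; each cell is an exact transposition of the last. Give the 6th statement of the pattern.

Eb2 F2 E2 G2 Bb2 Gb2 F2

Taking 7-note groups, the heads are D5, G4, C4: the pattern moves down a 5th.
Carrying on: F3 → Bb2 → Eb2.
From Eb2 the exact shape gives Eb2 F2 E2 G2 Bb2 Gb2 F2.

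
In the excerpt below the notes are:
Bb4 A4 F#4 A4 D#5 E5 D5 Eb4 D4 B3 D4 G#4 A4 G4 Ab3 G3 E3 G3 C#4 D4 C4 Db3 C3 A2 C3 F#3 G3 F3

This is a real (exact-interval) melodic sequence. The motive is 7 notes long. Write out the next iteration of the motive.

Gb2 F2 D2 F2 B2 C3 Bb2

The 7-note cells begin on Bb4, Eb4, Ab3, Db3 — each down a 5th from the last.
So cell 5 is Gb2 F2 D2 F2 B2 C3 Bb2.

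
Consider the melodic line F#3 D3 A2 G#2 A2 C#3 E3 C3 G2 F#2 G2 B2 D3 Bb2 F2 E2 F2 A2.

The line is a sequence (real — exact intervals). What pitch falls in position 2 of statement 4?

The unit is 6 notes. Position-2 pitches of the 3 shown cells: D3, C3, Bb2.
Each moves down a 2nd; the next is Ab2.

Ab2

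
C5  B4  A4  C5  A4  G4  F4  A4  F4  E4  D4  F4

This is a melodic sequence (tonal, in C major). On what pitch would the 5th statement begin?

B3

The 4-note cells begin on C5, A4, F4 — each down a 3rd from the last.
Continuing: D4 → B3. Statement 5 starts on B3.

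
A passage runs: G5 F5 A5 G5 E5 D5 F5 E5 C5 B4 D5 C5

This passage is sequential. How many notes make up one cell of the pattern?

12 notes total. Splitting into 3 groups of 4:
G5 F5 A5 G5 | E5 D5 F5 E5 | C5 B4 D5 C5
Every group is a transposition down a 3rd of the one before; no shorter unit works.

4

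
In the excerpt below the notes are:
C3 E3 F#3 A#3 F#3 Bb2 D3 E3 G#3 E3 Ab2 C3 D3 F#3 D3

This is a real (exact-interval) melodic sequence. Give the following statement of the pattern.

Gb2 Bb2 C3 E3 C3

Taking 5-note groups, the heads are C3, Bb2, Ab2: the pattern moves down a 2nd.
From Gb2 the exact shape gives Gb2 Bb2 C3 E3 C3.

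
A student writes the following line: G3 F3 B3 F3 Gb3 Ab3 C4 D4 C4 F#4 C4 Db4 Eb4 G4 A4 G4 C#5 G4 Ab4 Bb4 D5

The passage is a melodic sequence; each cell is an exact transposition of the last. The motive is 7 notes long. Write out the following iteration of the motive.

The 7-note cells begin on G3, D4, A4 — each up a 5th from the last.
Statement 4 starts on E5 and keeps the same exact contour: E5 D5 G#5 D5 Eb5 F5 A5.

E5 D5 G#5 D5 Eb5 F5 A5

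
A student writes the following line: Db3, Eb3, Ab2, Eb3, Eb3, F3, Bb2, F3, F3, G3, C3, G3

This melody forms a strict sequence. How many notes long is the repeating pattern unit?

12 notes total. Splitting into 3 groups of 4:
Db3 Eb3 Ab2 Eb3 | Eb3 F3 Bb2 F3 | F3 G3 C3 G3
Each cell is the previous one up a 2nd — so the unit is 4 notes.

4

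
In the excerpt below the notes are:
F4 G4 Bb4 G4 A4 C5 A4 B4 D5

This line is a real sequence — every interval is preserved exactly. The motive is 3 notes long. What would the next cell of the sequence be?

B4 C#5 E5

The 3-note cells begin on F4, G4, A4 — each up a 2nd from the last.
So cell 4 is B4 C#5 E5.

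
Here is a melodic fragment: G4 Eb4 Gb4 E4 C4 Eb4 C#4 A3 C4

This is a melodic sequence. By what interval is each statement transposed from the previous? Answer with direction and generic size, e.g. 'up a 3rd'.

With a 3-note motive the entries are G4, E4, C#4, each down a 3rd from the previous.
From G4 to E4: down a 3rd.

down a 3rd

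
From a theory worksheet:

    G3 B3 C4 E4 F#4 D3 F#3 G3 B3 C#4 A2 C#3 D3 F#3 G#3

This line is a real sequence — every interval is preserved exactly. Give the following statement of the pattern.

E2 G#2 A2 C#3 D#3

Unit = 5 notes; the statements start on G3, D3, A2, moving down a 4th each time.
Statement 4 starts on E2 and keeps the same exact contour: E2 G#2 A2 C#3 D#3.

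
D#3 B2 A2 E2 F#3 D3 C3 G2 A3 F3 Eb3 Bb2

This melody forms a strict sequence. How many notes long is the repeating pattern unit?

12 notes total. Splitting into 3 groups of 4:
D#3 B2 A2 E2 | F#3 D3 C3 G2 | A3 F3 Eb3 Bb2
That's a consistent up a 3rd shift per cell, and no other grouping gives one.

4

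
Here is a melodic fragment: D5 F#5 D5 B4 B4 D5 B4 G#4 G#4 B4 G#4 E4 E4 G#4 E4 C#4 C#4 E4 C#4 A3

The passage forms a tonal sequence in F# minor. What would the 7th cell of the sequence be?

Unit = 4 notes; the statements start on D5, B4, G#4, E4, C#4, moving down a 3rd each time.
Extending down a 3rd: A3 → F#3.
Statement 7 starts on F#3 and keeps the same diatonic contour: F#3 A3 F#3 D3.

F#3 A3 F#3 D3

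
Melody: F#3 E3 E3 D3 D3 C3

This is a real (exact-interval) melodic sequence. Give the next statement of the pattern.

With a 2-note motive the entries are F#3, E3, D3, each down a 2nd from the previous.
Statement 4 starts on C3 and keeps the same exact contour: C3 Bb2.

C3 Bb2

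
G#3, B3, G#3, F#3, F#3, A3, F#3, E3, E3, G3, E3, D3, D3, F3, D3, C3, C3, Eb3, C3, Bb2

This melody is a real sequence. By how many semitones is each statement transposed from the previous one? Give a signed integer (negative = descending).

Unit = 4 notes; the statements start on G#3, F#3, E3, D3, C3, moving down a 2nd each time.
G#3→F#3 is 54 − 56 = -2 semitones.

-2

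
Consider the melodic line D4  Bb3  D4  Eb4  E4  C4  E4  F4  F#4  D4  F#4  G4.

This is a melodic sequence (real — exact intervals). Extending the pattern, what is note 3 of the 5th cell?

Grouping in 4s, the 3rd note of each cell is D4, E4, F#4.
Extending up a 2nd: G#4 → A#4.

A#4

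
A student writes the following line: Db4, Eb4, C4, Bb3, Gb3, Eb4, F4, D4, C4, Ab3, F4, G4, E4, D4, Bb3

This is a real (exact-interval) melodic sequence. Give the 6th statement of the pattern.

B4 C#5 A#4 G#4 E4

Unit = 5 notes; the statements start on Db4, Eb4, F4, moving up a 2nd each time.
Carrying on: G4 → A4 → B4.
Statement 6 starts on B4 and keeps the same exact contour: B4 C#5 A#4 G#4 E4.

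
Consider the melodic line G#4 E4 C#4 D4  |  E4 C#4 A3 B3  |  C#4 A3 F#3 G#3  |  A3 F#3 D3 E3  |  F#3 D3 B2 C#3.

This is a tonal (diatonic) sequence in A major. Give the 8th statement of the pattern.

G#2 E2 C#2 D2

Taking 4-note groups, the heads are G#4, E4, C#4, A3, F#3: the pattern moves down a 3rd.
Extending down a 3rd: D3 → B2 → G#2.
Statement 8 starts on G#2 and keeps the same diatonic contour: G#2 E2 C#2 D2.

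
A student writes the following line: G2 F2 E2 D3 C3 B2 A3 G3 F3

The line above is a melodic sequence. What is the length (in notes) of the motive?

There are 9 notes; a 3-note unit gives 3 cells:
G2 F2 E2 | D3 C3 B2 | A3 G3 F3
Each cell is the previous one up a 5th — so the unit is 3 notes.

3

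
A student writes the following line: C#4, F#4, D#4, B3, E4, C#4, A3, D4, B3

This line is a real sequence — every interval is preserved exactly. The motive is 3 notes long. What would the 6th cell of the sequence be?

Eb3 Ab3 F3

With a 3-note motive the entries are C#4, B3, A3, each down a 2nd from the previous.
Extending down a 2nd: G3 → F3 → Eb3.
So cell 6 is Eb3 Ab3 F3.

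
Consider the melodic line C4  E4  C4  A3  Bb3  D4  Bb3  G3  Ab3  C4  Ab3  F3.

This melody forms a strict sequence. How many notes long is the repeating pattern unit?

12 notes total. Splitting into 3 groups of 4:
C4 E4 C4 A3 | Bb3 D4 Bb3 G3 | Ab3 C4 Ab3 F3
Every group is a transposition down a 2nd of the one before; no shorter unit works.

4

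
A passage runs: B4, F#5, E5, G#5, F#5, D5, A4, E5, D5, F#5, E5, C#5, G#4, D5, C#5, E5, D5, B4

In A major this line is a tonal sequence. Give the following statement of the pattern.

Taking 6-note groups, the heads are B4, A4, G#4: the pattern moves down a 2nd.
Statement 4 starts on F#4 and keeps the same diatonic contour: F#4 C#5 B4 D5 C#5 A4.

F#4 C#5 B4 D5 C#5 A4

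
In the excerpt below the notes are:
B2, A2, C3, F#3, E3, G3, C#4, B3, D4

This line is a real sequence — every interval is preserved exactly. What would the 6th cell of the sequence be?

Taking 3-note groups, the heads are B2, F#3, C#4: the pattern moves up a 5th.
Carrying on: G#4 → D#5 → A#5.
From A#5 the exact shape gives A#5 G#5 B5.

A#5 G#5 B5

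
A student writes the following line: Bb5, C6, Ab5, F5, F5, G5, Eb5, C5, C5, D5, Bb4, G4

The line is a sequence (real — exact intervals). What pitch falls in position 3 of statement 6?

The unit is 4 notes. Position-3 pitches of the 3 shown cells: Ab5, Eb5, Bb4.
Extending down a 4th: F4 → C4 → G3.

G3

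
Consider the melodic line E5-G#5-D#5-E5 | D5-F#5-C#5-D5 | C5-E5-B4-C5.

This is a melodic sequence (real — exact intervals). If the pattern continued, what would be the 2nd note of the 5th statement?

The unit is 4 notes. Position-2 pitches of the 3 shown cells: G#5, F#5, E5.
Extending down a 2nd: D5 → C5.

C5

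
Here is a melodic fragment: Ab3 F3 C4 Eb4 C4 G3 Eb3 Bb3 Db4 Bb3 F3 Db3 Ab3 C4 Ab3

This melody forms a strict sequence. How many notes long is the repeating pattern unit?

15 notes total. Splitting into 3 groups of 5:
Ab3 F3 C4 Eb4 C4 | G3 Eb3 Bb3 Db4 Bb3 | F3 Db3 Ab3 C4 Ab3
Every group is a transposition down a 2nd of the one before; no shorter unit works.

5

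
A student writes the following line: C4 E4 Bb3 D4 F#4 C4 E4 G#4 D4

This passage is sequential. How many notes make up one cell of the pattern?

There are 9 notes; a 3-note unit gives 3 cells:
C4 E4 Bb3 | D4 F#4 C4 | E4 G#4 D4
That's a consistent up a 2nd shift per cell, and no other grouping gives one.

3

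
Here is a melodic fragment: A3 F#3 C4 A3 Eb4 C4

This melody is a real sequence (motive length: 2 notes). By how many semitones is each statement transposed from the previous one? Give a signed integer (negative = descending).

Unit = 2 notes; the statements start on A3, C4, Eb4, moving up a 3rd each time.
A3 to C4 spans +3 semitones.

3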